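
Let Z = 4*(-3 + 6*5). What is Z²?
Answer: 11664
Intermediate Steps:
Z = 108 (Z = 4*(-3 + 30) = 4*27 = 108)
Z² = 108² = 11664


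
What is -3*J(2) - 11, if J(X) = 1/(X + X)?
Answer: -47/4 ≈ -11.750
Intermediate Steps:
J(X) = 1/(2*X)
-3*J(2) - 11 = -3/(2*2) - 11 = -3*¼ - 11 = -¾ - 11 = -47/4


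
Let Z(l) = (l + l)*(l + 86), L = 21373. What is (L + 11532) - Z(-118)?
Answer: 25353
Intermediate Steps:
Z(l) = 2*l*(86 + l) (Z(l) = (2*l)*(86 + l) = 2*l*(86 + l))
(L + 11532) - Z(-118) = (21373 + 11532) - 2*(-118)*(86 - 118) = 32905 - 2*(-118)*(-32) = 32905 - 1*7552 = 32905 - 7552 = 25353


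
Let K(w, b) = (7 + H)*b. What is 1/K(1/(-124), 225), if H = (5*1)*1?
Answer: 1/2700 ≈ 0.00037037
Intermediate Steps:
H = 5 (H = 5*1 = 5)
K(w, b) = 12*b (K(w, b) = (7 + 5)*b = 12*b)
1/K(1/(-124), 225) = 1/(12*225) = 1/2700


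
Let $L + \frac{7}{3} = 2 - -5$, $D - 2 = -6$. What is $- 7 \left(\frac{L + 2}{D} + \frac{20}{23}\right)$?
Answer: $\frac{385}{69} \approx 5.5797$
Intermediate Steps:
$D = -4$ ($D = 2 - 6 = -4$)
$L = \frac{14}{3}$ ($L = - \frac{7}{3} + \left(2 - -5\right) = - \frac{7}{3} + \left(2 + 5\right) = - \frac{7}{3} + 7 = \frac{14}{3} \approx 4.6667$)
$- 7 \left(\frac{L + 2}{D} + \frac{20}{23}\right) = - 7 \left(\frac{\frac{14}{3} + 2}{-4} + \frac{20}{23}\right) = - 7 \left(\frac{20}{3} \left(- \frac{1}{4}\right) + 20 \cdot \frac{1}{23}\right) = - 7 \left(- \frac{5}{3} + \frac{20}{23}\right) = \left(-7\right) \left(- \frac{55}{69}\right) = \frac{385}{69}$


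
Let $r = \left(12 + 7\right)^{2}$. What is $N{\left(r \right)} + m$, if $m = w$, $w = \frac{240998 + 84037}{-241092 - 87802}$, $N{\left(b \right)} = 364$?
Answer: $\frac{119392381}{328894} \approx 363.01$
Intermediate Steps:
$r = 361$ ($r = 19^{2} = 361$)
$w = - \frac{325035}{328894}$ ($w = \frac{325035}{-328894} = 325035 \left(- \frac{1}{328894}\right) = - \frac{325035}{328894} \approx -0.98827$)
$m = - \frac{325035}{328894} \approx -0.98827$
$N{\left(r \right)} + m = 364 - \frac{325035}{328894} = \frac{119392381}{328894}$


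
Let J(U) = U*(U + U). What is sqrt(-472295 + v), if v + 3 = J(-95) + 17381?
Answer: I*sqrt(436867) ≈ 660.96*I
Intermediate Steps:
J(U) = 2*U**2 (J(U) = U*(2*U) = 2*U**2)
v = 35428 (v = -3 + (2*(-95)**2 + 17381) = -3 + (2*9025 + 17381) = -3 + (18050 + 17381) = -3 + 35431 = 35428)
sqrt(-472295 + v) = sqrt(-472295 + 35428) = sqrt(-436867) = I*sqrt(436867)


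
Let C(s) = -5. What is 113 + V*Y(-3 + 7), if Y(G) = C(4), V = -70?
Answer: 463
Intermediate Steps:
Y(G) = -5
113 + V*Y(-3 + 7) = 113 - 70*(-5) = 113 + 350 = 463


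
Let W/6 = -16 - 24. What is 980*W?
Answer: -235200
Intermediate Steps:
W = -240 (W = 6*(-16 - 24) = 6*(-40) = -240)
980*W = 980*(-240) = -235200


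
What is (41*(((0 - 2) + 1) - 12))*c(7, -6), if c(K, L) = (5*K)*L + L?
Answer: 115128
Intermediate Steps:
c(K, L) = L + 5*K*L (c(K, L) = 5*K*L + L = L + 5*K*L)
(41*(((0 - 2) + 1) - 12))*c(7, -6) = (41*(((0 - 2) + 1) - 12))*(-6*(1 + 5*7)) = (41*((-2 + 1) - 12))*(-6*(1 + 35)) = (41*(-1 - 12))*(-6*36) = (41*(-13))*(-216) = -533*(-216) = 115128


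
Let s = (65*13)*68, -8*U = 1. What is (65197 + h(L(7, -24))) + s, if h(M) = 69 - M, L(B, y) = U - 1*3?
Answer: 981833/8 ≈ 1.2273e+5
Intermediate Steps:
U = -1/8 (U = -1/8*1 = -1/8 ≈ -0.12500)
L(B, y) = -25/8 (L(B, y) = -1/8 - 1*3 = -1/8 - 3 = -25/8)
s = 57460 (s = 845*68 = 57460)
(65197 + h(L(7, -24))) + s = (65197 + (69 - 1*(-25/8))) + 57460 = (65197 + (69 + 25/8)) + 57460 = (65197 + 577/8) + 57460 = 522153/8 + 57460 = 981833/8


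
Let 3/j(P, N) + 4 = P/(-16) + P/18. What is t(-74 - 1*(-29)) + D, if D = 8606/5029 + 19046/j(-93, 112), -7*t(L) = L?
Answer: -53952713825/2534616 ≈ -21286.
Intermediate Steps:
t(L) = -L/7
j(P, N) = 3/(-4 - P/144) (j(P, N) = 3/(-4 + (P/(-16) + P/18)) = 3/(-4 + (P*(-1/16) + P*(1/18))) = 3/(-4 + (-P/16 + P/18)) = 3/(-4 - P/144))
D = -7709858255/362088 (D = 8606/5029 + 19046/((-432/(576 - 93))) = 8606*(1/5029) + 19046/((-432/483)) = 8606/5029 + 19046/((-432*1/483)) = 8606/5029 + 19046/(-144/161) = 8606/5029 + 19046*(-161/144) = 8606/5029 - 1533203/72 = -7709858255/362088 ≈ -21293.)
t(-74 - 1*(-29)) + D = -(-74 - 1*(-29))/7 - 7709858255/362088 = -(-74 + 29)/7 - 7709858255/362088 = -1/7*(-45) - 7709858255/362088 = 45/7 - 7709858255/362088 = -53952713825/2534616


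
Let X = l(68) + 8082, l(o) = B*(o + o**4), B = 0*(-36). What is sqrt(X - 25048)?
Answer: I*sqrt(16966) ≈ 130.25*I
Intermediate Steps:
B = 0
l(o) = 0 (l(o) = 0*(o + o**4) = 0)
X = 8082 (X = 0 + 8082 = 8082)
sqrt(X - 25048) = sqrt(8082 - 25048) = sqrt(-16966) = I*sqrt(16966)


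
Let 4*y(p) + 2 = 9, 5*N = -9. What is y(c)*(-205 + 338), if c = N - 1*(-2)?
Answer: 931/4 ≈ 232.75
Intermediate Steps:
N = -9/5 (N = (⅕)*(-9) = -9/5 ≈ -1.8000)
c = ⅕ (c = -9/5 - 1*(-2) = -9/5 + 2 = ⅕ ≈ 0.20000)
y(p) = 7/4 (y(p) = -½ + (¼)*9 = -½ + 9/4 = 7/4)
y(c)*(-205 + 338) = 7*(-205 + 338)/4 = (7/4)*133 = 931/4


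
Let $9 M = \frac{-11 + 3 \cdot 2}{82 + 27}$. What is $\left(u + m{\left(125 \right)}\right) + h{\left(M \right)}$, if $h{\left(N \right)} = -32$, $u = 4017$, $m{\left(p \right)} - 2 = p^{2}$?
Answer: $19612$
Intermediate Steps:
$m{\left(p \right)} = 2 + p^{2}$
$M = - \frac{5}{981}$ ($M = \frac{\left(-11 + 3 \cdot 2\right) \frac{1}{82 + 27}}{9} = \frac{\left(-11 + 6\right) \frac{1}{109}}{9} = \frac{\left(-5\right) \frac{1}{109}}{9} = \frac{1}{9} \left(- \frac{5}{109}\right) = - \frac{5}{981} \approx -0.0050968$)
$\left(u + m{\left(125 \right)}\right) + h{\left(M \right)} = \left(4017 + \left(2 + 125^{2}\right)\right) - 32 = \left(4017 + \left(2 + 15625\right)\right) - 32 = \left(4017 + 15627\right) - 32 = 19644 - 32 = 19612$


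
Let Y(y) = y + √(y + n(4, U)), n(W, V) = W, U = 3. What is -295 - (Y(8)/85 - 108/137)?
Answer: -3427191/11645 - 2*√3/85 ≈ -294.35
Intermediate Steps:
Y(y) = y + √(4 + y) (Y(y) = y + √(y + 4) = y + √(4 + y))
-295 - (Y(8)/85 - 108/137) = -295 - ((8 + √(4 + 8))/85 - 108/137) = -295 - ((8 + √12)*(1/85) - 108*1/137) = -295 - ((8 + 2*√3)*(1/85) - 108/137) = -295 - ((8/85 + 2*√3/85) - 108/137) = -295 - (-8084/11645 + 2*√3/85) = -295 + (8084/11645 - 2*√3/85) = -3427191/11645 - 2*√3/85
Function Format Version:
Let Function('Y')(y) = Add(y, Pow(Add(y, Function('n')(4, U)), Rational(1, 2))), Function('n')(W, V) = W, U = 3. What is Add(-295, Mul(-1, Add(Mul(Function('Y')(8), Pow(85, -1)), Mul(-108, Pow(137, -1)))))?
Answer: Add(Rational(-3427191, 11645), Mul(Rational(-2, 85), Pow(3, Rational(1, 2)))) ≈ -294.35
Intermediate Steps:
Function('Y')(y) = Add(y, Pow(Add(4, y), Rational(1, 2))) (Function('Y')(y) = Add(y, Pow(Add(y, 4), Rational(1, 2))) = Add(y, Pow(Add(4, y), Rational(1, 2))))
Add(-295, Mul(-1, Add(Mul(Function('Y')(8), Pow(85, -1)), Mul(-108, Pow(137, -1))))) = Add(-295, Mul(-1, Add(Mul(Add(8, Pow(Add(4, 8), Rational(1, 2))), Pow(85, -1)), Mul(-108, Pow(137, -1))))) = Add(-295, Mul(-1, Add(Mul(Add(8, Pow(12, Rational(1, 2))), Rational(1, 85)), Mul(-108, Rational(1, 137))))) = Add(-295, Mul(-1, Add(Mul(Add(8, Mul(2, Pow(3, Rational(1, 2)))), Rational(1, 85)), Rational(-108, 137)))) = Add(-295, Mul(-1, Add(Add(Rational(8, 85), Mul(Rational(2, 85), Pow(3, Rational(1, 2)))), Rational(-108, 137)))) = Add(-295, Mul(-1, Add(Rational(-8084, 11645), Mul(Rational(2, 85), Pow(3, Rational(1, 2)))))) = Add(-295, Add(Rational(8084, 11645), Mul(Rational(-2, 85), Pow(3, Rational(1, 2))))) = Add(Rational(-3427191, 11645), Mul(Rational(-2, 85), Pow(3, Rational(1, 2))))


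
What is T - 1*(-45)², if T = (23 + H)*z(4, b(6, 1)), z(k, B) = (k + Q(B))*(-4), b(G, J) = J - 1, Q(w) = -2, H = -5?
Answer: -2169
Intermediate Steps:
b(G, J) = -1 + J
z(k, B) = 8 - 4*k (z(k, B) = (k - 2)*(-4) = (-2 + k)*(-4) = 8 - 4*k)
T = -144 (T = (23 - 5)*(8 - 4*4) = 18*(8 - 16) = 18*(-8) = -144)
T - 1*(-45)² = -144 - 1*(-45)² = -144 - 1*2025 = -144 - 2025 = -2169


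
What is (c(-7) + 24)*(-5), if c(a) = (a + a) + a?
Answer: -15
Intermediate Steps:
c(a) = 3*a (c(a) = 2*a + a = 3*a)
(c(-7) + 24)*(-5) = (3*(-7) + 24)*(-5) = (-21 + 24)*(-5) = 3*(-5) = -15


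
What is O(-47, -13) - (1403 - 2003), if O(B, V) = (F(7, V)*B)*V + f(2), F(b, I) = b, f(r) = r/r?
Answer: 4878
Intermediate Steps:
f(r) = 1
O(B, V) = 1 + 7*B*V (O(B, V) = (7*B)*V + 1 = 7*B*V + 1 = 1 + 7*B*V)
O(-47, -13) - (1403 - 2003) = (1 + 7*(-47)*(-13)) - (1403 - 2003) = (1 + 4277) - 1*(-600) = 4278 + 600 = 4878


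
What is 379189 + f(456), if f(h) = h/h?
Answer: 379190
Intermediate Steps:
f(h) = 1
379189 + f(456) = 379189 + 1 = 379190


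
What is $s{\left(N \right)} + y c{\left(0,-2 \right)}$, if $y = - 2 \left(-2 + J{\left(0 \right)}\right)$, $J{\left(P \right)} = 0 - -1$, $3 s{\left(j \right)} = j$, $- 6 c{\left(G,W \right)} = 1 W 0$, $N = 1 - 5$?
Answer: $- \frac{4}{3} \approx -1.3333$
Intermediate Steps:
$N = -4$
$c{\left(G,W \right)} = 0$ ($c{\left(G,W \right)} = - \frac{1 W 0}{6} = - \frac{W 0}{6} = \left(- \frac{1}{6}\right) 0 = 0$)
$s{\left(j \right)} = \frac{j}{3}$
$J{\left(P \right)} = 1$ ($J{\left(P \right)} = 0 + 1 = 1$)
$y = 2$ ($y = - 2 \left(-2 + 1\right) = \left(-2\right) \left(-1\right) = 2$)
$s{\left(N \right)} + y c{\left(0,-2 \right)} = \frac{1}{3} \left(-4\right) + 2 \cdot 0 = - \frac{4}{3} + 0 = - \frac{4}{3}$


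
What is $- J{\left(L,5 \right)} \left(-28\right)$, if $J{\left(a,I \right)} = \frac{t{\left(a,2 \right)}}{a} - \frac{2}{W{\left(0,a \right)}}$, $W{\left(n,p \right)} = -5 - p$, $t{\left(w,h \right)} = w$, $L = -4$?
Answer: $84$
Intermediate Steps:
$J{\left(a,I \right)} = 1 - \frac{2}{-5 - a}$ ($J{\left(a,I \right)} = \frac{a}{a} - \frac{2}{-5 - a} = 1 - \frac{2}{-5 - a}$)
$- J{\left(L,5 \right)} \left(-28\right) = - \frac{7 - 4}{5 - 4} \left(-28\right) = - \frac{3}{1} \left(-28\right) = - 1 \cdot 3 \left(-28\right) = \left(-1\right) 3 \left(-28\right) = \left(-3\right) \left(-28\right) = 84$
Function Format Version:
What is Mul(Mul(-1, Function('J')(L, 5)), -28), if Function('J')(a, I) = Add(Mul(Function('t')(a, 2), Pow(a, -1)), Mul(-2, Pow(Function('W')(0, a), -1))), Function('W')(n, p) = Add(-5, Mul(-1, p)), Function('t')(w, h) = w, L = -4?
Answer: 84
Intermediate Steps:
Function('J')(a, I) = Add(1, Mul(-2, Pow(Add(-5, Mul(-1, a)), -1))) (Function('J')(a, I) = Add(Mul(a, Pow(a, -1)), Mul(-2, Pow(Add(-5, Mul(-1, a)), -1))) = Add(1, Mul(-2, Pow(Add(-5, Mul(-1, a)), -1))))
Mul(Mul(-1, Function('J')(L, 5)), -28) = Mul(Mul(-1, Mul(Pow(Add(5, -4), -1), Add(7, -4))), -28) = Mul(Mul(-1, Mul(Pow(1, -1), 3)), -28) = Mul(Mul(-1, Mul(1, 3)), -28) = Mul(Mul(-1, 3), -28) = Mul(-3, -28) = 84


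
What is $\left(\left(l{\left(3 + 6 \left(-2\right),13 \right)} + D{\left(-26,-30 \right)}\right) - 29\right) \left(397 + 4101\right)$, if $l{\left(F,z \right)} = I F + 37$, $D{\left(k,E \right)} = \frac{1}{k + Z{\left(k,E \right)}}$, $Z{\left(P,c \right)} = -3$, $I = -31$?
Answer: $\frac{37432356}{29} \approx 1.2908 \cdot 10^{6}$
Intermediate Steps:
$D{\left(k,E \right)} = \frac{1}{-3 + k}$ ($D{\left(k,E \right)} = \frac{1}{k - 3} = \frac{1}{-3 + k}$)
$l{\left(F,z \right)} = 37 - 31 F$ ($l{\left(F,z \right)} = - 31 F + 37 = 37 - 31 F$)
$\left(\left(l{\left(3 + 6 \left(-2\right),13 \right)} + D{\left(-26,-30 \right)}\right) - 29\right) \left(397 + 4101\right) = \left(\left(\left(37 - 31 \left(3 + 6 \left(-2\right)\right)\right) + \frac{1}{-3 - 26}\right) - 29\right) \left(397 + 4101\right) = \left(\left(\left(37 - 31 \left(3 - 12\right)\right) + \frac{1}{-29}\right) - 29\right) 4498 = \left(\left(\left(37 - -279\right) - \frac{1}{29}\right) - 29\right) 4498 = \left(\left(\left(37 + 279\right) - \frac{1}{29}\right) - 29\right) 4498 = \left(\left(316 - \frac{1}{29}\right) - 29\right) 4498 = \left(\frac{9163}{29} - 29\right) 4498 = \frac{8322}{29} \cdot 4498 = \frac{37432356}{29}$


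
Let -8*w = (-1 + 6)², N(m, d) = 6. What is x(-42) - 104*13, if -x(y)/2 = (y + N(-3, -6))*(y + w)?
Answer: -4601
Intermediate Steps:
w = -25/8 (w = -(-1 + 6)²/8 = -⅛*5² = -⅛*25 = -25/8 ≈ -3.1250)
x(y) = -2*(6 + y)*(-25/8 + y) (x(y) = -2*(y + 6)*(y - 25/8) = -2*(6 + y)*(-25/8 + y))
x(-42) - 104*13 = (75/2 - 2*(-42)² - 23/4*(-42)) - 104*13 = (75/2 - 2*1764 + 483/2) - 1352 = (75/2 - 3528 + 483/2) - 1352 = -3249 - 1352 = -4601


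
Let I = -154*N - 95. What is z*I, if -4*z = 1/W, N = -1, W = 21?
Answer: -59/84 ≈ -0.70238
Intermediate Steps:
z = -1/84 (z = -1/4/21 = -1/4*1/21 = -1/84 ≈ -0.011905)
I = 59 (I = -154*(-1) - 95 = 154 - 95 = 59)
z*I = -1/84*59 = -59/84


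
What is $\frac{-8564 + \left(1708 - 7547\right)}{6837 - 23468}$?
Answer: $\frac{14403}{16631} \approx 0.86603$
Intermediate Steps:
$\frac{-8564 + \left(1708 - 7547\right)}{6837 - 23468} = \frac{-8564 + \left(1708 - 7547\right)}{-16631} = \left(-8564 - 5839\right) \left(- \frac{1}{16631}\right) = \left(-14403\right) \left(- \frac{1}{16631}\right) = \frac{14403}{16631}$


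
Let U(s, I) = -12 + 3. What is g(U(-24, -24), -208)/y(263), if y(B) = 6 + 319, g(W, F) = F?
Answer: -16/25 ≈ -0.64000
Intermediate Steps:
U(s, I) = -9
y(B) = 325
g(U(-24, -24), -208)/y(263) = -208/325 = -208*1/325 = -16/25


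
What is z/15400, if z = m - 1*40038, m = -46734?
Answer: -3099/550 ≈ -5.6345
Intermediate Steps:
z = -86772 (z = -46734 - 1*40038 = -46734 - 40038 = -86772)
z/15400 = -86772/15400 = -86772*1/15400 = -3099/550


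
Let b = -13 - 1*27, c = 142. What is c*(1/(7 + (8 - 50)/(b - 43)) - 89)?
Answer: -7861688/623 ≈ -12619.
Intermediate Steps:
b = -40 (b = -13 - 27 = -40)
c*(1/(7 + (8 - 50)/(b - 43)) - 89) = 142*(1/(7 + (8 - 50)/(-40 - 43)) - 89) = 142*(1/(7 - 42/(-83)) - 89) = 142*(1/(7 - 42*(-1/83)) - 89) = 142*(1/(7 + 42/83) - 89) = 142*(1/(623/83) - 89) = 142*(83/623 - 89) = 142*(-55364/623) = -7861688/623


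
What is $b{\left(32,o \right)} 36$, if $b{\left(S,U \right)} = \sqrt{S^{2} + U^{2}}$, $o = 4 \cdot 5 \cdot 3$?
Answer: $2448$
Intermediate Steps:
$o = 60$ ($o = 20 \cdot 3 = 60$)
$b{\left(32,o \right)} 36 = \sqrt{32^{2} + 60^{2}} \cdot 36 = \sqrt{1024 + 3600} \cdot 36 = \sqrt{4624} \cdot 36 = 68 \cdot 36 = 2448$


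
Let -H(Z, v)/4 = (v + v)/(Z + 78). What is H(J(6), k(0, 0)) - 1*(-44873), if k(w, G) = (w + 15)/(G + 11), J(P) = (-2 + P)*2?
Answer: 21224869/473 ≈ 44873.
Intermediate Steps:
J(P) = -4 + 2*P
k(w, G) = (15 + w)/(11 + G)
H(Z, v) = -8*v/(78 + Z) (H(Z, v) = -4*(v + v)/(Z + 78) = -4*2*v/(78 + Z) = -8*v/(78 + Z))
H(J(6), k(0, 0)) - 1*(-44873) = -8*(15 + 0)/(11 + 0)/(78 + (-4 + 2*6)) - 1*(-44873) = -8*15/11/(78 + (-4 + 12)) + 44873 = -8*(1/11)*15/(78 + 8) + 44873 = -8*15/11/86 + 44873 = -8*15/11*1/86 + 44873 = -60/473 + 44873 = 21224869/473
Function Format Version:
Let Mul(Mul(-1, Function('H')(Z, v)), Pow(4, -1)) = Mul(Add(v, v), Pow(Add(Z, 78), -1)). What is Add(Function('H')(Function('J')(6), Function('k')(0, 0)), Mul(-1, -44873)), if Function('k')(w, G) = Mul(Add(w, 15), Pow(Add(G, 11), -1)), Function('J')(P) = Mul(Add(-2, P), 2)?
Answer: Rational(21224869, 473) ≈ 44873.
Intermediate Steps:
Function('J')(P) = Add(-4, Mul(2, P))
Function('k')(w, G) = Mul(Pow(Add(11, G), -1), Add(15, w)) (Function('k')(w, G) = Mul(Add(15, w), Pow(Add(11, G), -1)) = Mul(Pow(Add(11, G), -1), Add(15, w)))
Function('H')(Z, v) = Mul(-8, v, Pow(Add(78, Z), -1)) (Function('H')(Z, v) = Mul(-4, Mul(Add(v, v), Pow(Add(Z, 78), -1))) = Mul(-4, Mul(Mul(2, v), Pow(Add(78, Z), -1))) = Mul(-4, Mul(2, v, Pow(Add(78, Z), -1))) = Mul(-8, v, Pow(Add(78, Z), -1)))
Add(Function('H')(Function('J')(6), Function('k')(0, 0)), Mul(-1, -44873)) = Add(Mul(-8, Mul(Pow(Add(11, 0), -1), Add(15, 0)), Pow(Add(78, Add(-4, Mul(2, 6))), -1)), Mul(-1, -44873)) = Add(Mul(-8, Mul(Pow(11, -1), 15), Pow(Add(78, Add(-4, 12)), -1)), 44873) = Add(Mul(-8, Mul(Rational(1, 11), 15), Pow(Add(78, 8), -1)), 44873) = Add(Mul(-8, Rational(15, 11), Pow(86, -1)), 44873) = Add(Mul(-8, Rational(15, 11), Rational(1, 86)), 44873) = Add(Rational(-60, 473), 44873) = Rational(21224869, 473)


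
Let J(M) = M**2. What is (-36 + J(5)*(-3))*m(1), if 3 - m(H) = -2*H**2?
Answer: -555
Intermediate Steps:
m(H) = 3 + 2*H**2 (m(H) = 3 - (-2)*H**2 = 3 + 2*H**2)
(-36 + J(5)*(-3))*m(1) = (-36 + 5**2*(-3))*(3 + 2*1**2) = (-36 + 25*(-3))*(3 + 2*1) = (-36 - 75)*(3 + 2) = -111*5 = -555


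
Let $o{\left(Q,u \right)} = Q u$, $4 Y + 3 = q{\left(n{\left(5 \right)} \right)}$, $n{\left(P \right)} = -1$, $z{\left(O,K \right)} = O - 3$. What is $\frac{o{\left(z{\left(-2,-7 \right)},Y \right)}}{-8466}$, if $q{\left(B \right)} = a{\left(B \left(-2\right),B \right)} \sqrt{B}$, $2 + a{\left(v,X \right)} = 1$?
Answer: $- \frac{5}{11288} - \frac{5 i}{33864} \approx -0.00044295 - 0.00014765 i$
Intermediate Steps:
$a{\left(v,X \right)} = -1$ ($a{\left(v,X \right)} = -2 + 1 = -1$)
$z{\left(O,K \right)} = -3 + O$ ($z{\left(O,K \right)} = O - 3 = -3 + O$)
$q{\left(B \right)} = - \sqrt{B}$
$Y = - \frac{3}{4} - \frac{i}{4}$ ($Y = - \frac{3}{4} + \frac{\left(-1\right) \sqrt{-1}}{4} = - \frac{3}{4} + \frac{\left(-1\right) i}{4} = - \frac{3}{4} - \frac{i}{4} \approx -0.75 - 0.25 i$)
$\frac{o{\left(z{\left(-2,-7 \right)},Y \right)}}{-8466} = \frac{\left(-3 - 2\right) \left(- \frac{3}{4} - \frac{i}{4}\right)}{-8466} = - 5 \left(- \frac{3}{4} - \frac{i}{4}\right) \left(- \frac{1}{8466}\right) = \left(\frac{15}{4} + \frac{5 i}{4}\right) \left(- \frac{1}{8466}\right) = - \frac{5}{11288} - \frac{5 i}{33864}$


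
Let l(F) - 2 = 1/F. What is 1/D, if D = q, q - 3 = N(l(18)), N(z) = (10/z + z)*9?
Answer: 74/4831 ≈ 0.015318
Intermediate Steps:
l(F) = 2 + 1/F
N(z) = 9*z + 90/z (N(z) = (z + 10/z)*9 = 9*z + 90/z)
q = 4831/74 (q = 3 + (9*(2 + 1/18) + 90/(2 + 1/18)) = 3 + (9*(37/18) + 90/(37/18)) = 3 + (37/2 + 90*(18/37)) = 3 + (37/2 + 1620/37) = 3 + 4609/74 = 4831/74 ≈ 65.284)
D = 4831/74 ≈ 65.284
1/D = 1/(4831/74) = 74/4831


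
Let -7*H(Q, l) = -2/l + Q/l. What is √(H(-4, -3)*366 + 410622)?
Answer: √20115354/7 ≈ 640.72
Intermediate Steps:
H(Q, l) = 2/(7*l) - Q/(7*l) (H(Q, l) = -(-2/l + Q/l)/7 = 2/(7*l) - Q/(7*l))
√(H(-4, -3)*366 + 410622) = √(((⅐)*(2 - 1*(-4))/(-3))*366 + 410622) = √(((⅐)*(-⅓)*(2 + 4))*366 + 410622) = √(((⅐)*(-⅓)*6)*366 + 410622) = √(-2/7*366 + 410622) = √(-732/7 + 410622) = √(2873622/7) = √20115354/7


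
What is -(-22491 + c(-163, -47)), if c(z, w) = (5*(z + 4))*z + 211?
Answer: -107305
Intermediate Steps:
c(z, w) = 211 + z*(20 + 5*z) (c(z, w) = (5*(4 + z))*z + 211 = (20 + 5*z)*z + 211 = z*(20 + 5*z) + 211 = 211 + z*(20 + 5*z))
-(-22491 + c(-163, -47)) = -(-22491 + (211 + 5*(-163)² + 20*(-163))) = -(-22491 + (211 + 5*26569 - 3260)) = -(-22491 + (211 + 132845 - 3260)) = -(-22491 + 129796) = -1*107305 = -107305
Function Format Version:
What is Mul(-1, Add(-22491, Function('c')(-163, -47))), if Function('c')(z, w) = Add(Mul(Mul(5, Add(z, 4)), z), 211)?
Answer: -107305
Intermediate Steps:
Function('c')(z, w) = Add(211, Mul(z, Add(20, Mul(5, z)))) (Function('c')(z, w) = Add(Mul(Mul(5, Add(4, z)), z), 211) = Add(Mul(Add(20, Mul(5, z)), z), 211) = Add(Mul(z, Add(20, Mul(5, z))), 211) = Add(211, Mul(z, Add(20, Mul(5, z)))))
Mul(-1, Add(-22491, Function('c')(-163, -47))) = Mul(-1, Add(-22491, Add(211, Mul(5, Pow(-163, 2)), Mul(20, -163)))) = Mul(-1, Add(-22491, Add(211, Mul(5, 26569), -3260))) = Mul(-1, Add(-22491, Add(211, 132845, -3260))) = Mul(-1, Add(-22491, 129796)) = Mul(-1, 107305) = -107305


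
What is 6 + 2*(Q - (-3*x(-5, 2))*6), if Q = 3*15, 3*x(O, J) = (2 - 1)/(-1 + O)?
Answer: 94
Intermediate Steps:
x(O, J) = 1/(3*(-1 + O)) (x(O, J) = ((2 - 1)/(-1 + O))/3 = (1/(-1 + O))/3 = 1/(3*(-1 + O)))
Q = 45
6 + 2*(Q - (-3*x(-5, 2))*6) = 6 + 2*(45 - (-1/(-1 - 5))*6) = 6 + 2*(45 - (-1/(-6))*6) = 6 + 2*(45 - (-(-1)/6)*6) = 6 + 2*(45 - (-3*(-1/18))*6) = 6 + 2*(45 - 6/6) = 6 + 2*(45 - 1*1) = 6 + 2*(45 - 1) = 6 + 2*44 = 6 + 88 = 94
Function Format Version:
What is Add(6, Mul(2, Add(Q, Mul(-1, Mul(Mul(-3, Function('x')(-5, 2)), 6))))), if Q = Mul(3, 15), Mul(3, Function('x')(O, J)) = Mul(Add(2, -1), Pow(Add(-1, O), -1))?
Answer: 94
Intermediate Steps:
Function('x')(O, J) = Mul(Rational(1, 3), Pow(Add(-1, O), -1)) (Function('x')(O, J) = Mul(Rational(1, 3), Mul(Add(2, -1), Pow(Add(-1, O), -1))) = Mul(Rational(1, 3), Mul(1, Pow(Add(-1, O), -1))) = Mul(Rational(1, 3), Pow(Add(-1, O), -1)))
Q = 45
Add(6, Mul(2, Add(Q, Mul(-1, Mul(Mul(-3, Function('x')(-5, 2)), 6))))) = Add(6, Mul(2, Add(45, Mul(-1, Mul(Mul(-3, Mul(Rational(1, 3), Pow(Add(-1, -5), -1))), 6))))) = Add(6, Mul(2, Add(45, Mul(-1, Mul(Mul(-3, Mul(Rational(1, 3), Pow(-6, -1))), 6))))) = Add(6, Mul(2, Add(45, Mul(-1, Mul(Mul(-3, Mul(Rational(1, 3), Rational(-1, 6))), 6))))) = Add(6, Mul(2, Add(45, Mul(-1, Mul(Mul(-3, Rational(-1, 18)), 6))))) = Add(6, Mul(2, Add(45, Mul(-1, Mul(Rational(1, 6), 6))))) = Add(6, Mul(2, Add(45, Mul(-1, 1)))) = Add(6, Mul(2, Add(45, -1))) = Add(6, Mul(2, 44)) = Add(6, 88) = 94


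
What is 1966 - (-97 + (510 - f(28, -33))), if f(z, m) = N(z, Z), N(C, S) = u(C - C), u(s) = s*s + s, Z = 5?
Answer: 1553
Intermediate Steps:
u(s) = s + s**2 (u(s) = s**2 + s = s + s**2)
N(C, S) = 0 (N(C, S) = (C - C)*(1 + (C - C)) = 0*(1 + 0) = 0*1 = 0)
f(z, m) = 0
1966 - (-97 + (510 - f(28, -33))) = 1966 - (-97 + (510 - 1*0)) = 1966 - (-97 + (510 + 0)) = 1966 - (-97 + 510) = 1966 - 1*413 = 1966 - 413 = 1553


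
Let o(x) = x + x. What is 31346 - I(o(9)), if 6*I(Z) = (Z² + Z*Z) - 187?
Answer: 187615/6 ≈ 31269.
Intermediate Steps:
o(x) = 2*x
I(Z) = -187/6 + Z²/3 (I(Z) = ((Z² + Z*Z) - 187)/6 = ((Z² + Z²) - 187)/6 = (2*Z² - 187)/6 = (-187 + 2*Z²)/6 = -187/6 + Z²/3)
31346 - I(o(9)) = 31346 - (-187/6 + (2*9)²/3) = 31346 - (-187/6 + (⅓)*18²) = 31346 - (-187/6 + (⅓)*324) = 31346 - (-187/6 + 108) = 31346 - 1*461/6 = 31346 - 461/6 = 187615/6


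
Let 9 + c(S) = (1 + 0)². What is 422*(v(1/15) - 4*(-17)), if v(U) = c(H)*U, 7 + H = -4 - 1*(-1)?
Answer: 427064/15 ≈ 28471.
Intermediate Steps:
H = -10 (H = -7 + (-4 - 1*(-1)) = -7 + (-4 + 1) = -7 - 3 = -10)
c(S) = -8 (c(S) = -9 + (1 + 0)² = -9 + 1² = -9 + 1 = -8)
v(U) = -8*U
422*(v(1/15) - 4*(-17)) = 422*(-8/15 - 4*(-17)) = 422*(-8*1/15 + 68) = 422*(-8/15 + 68) = 422*(1012/15) = 427064/15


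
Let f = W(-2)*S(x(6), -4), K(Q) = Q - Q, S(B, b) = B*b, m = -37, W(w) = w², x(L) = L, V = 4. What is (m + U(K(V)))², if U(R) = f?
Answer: 17689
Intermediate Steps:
K(Q) = 0
f = -96 (f = (-2)²*(6*(-4)) = 4*(-24) = -96)
U(R) = -96
(m + U(K(V)))² = (-37 - 96)² = (-133)² = 17689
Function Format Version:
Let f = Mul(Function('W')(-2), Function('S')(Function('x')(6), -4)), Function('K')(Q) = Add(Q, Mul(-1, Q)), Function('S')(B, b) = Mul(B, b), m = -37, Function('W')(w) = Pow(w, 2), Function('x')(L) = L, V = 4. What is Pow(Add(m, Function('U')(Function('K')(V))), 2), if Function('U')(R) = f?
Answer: 17689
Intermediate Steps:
Function('K')(Q) = 0
f = -96 (f = Mul(Pow(-2, 2), Mul(6, -4)) = Mul(4, -24) = -96)
Function('U')(R) = -96
Pow(Add(m, Function('U')(Function('K')(V))), 2) = Pow(Add(-37, -96), 2) = Pow(-133, 2) = 17689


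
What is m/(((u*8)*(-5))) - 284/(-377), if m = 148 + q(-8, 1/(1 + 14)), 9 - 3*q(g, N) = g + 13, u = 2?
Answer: -6296/5655 ≈ -1.1134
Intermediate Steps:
q(g, N) = -4/3 - g/3 (q(g, N) = 3 - (g + 13)/3 = 3 - (13 + g)/3 = 3 + (-13/3 - g/3) = -4/3 - g/3)
m = 448/3 (m = 148 + (-4/3 - ⅓*(-8)) = 148 + (-4/3 + 8/3) = 148 + 4/3 = 448/3 ≈ 149.33)
m/(((u*8)*(-5))) - 284/(-377) = 448/(3*(((2*8)*(-5)))) - 284/(-377) = 448/(3*((16*(-5)))) - 284*(-1/377) = (448/3)/(-80) + 284/377 = (448/3)*(-1/80) + 284/377 = -28/15 + 284/377 = -6296/5655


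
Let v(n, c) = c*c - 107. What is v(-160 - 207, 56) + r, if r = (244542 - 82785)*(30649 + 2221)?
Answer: 5316955619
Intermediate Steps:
v(n, c) = -107 + c**2 (v(n, c) = c**2 - 107 = -107 + c**2)
r = 5316952590 (r = 161757*32870 = 5316952590)
v(-160 - 207, 56) + r = (-107 + 56**2) + 5316952590 = (-107 + 3136) + 5316952590 = 3029 + 5316952590 = 5316955619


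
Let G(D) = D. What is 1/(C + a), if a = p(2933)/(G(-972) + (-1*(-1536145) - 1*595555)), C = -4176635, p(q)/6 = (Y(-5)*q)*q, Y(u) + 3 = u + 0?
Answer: -156603/654142390817 ≈ -2.3940e-7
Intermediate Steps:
Y(u) = -3 + u (Y(u) = -3 + (u + 0) = -3 + u)
p(q) = -48*q**2 (p(q) = 6*(((-3 - 5)*q)*q) = 6*((-8*q)*q) = 6*(-8*q**2) = -48*q**2)
a = -68819912/156603 (a = (-48*2933**2)/(-972 + (-1*(-1536145) - 1*595555)) = (-48*8602489)/(-972 + (1536145 - 595555)) = -412919472/(-972 + 940590) = -412919472/939618 = -412919472*1/939618 = -68819912/156603 ≈ -439.45)
1/(C + a) = 1/(-4176635 - 68819912/156603) = 1/(-654142390817/156603) = -156603/654142390817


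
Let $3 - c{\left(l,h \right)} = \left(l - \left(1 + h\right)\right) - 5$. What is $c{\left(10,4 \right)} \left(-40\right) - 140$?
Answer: $-260$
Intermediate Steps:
$c{\left(l,h \right)} = 9 + h - l$ ($c{\left(l,h \right)} = 3 - \left(\left(l - \left(1 + h\right)\right) - 5\right) = 3 - \left(\left(-1 + l - h\right) - 5\right) = 3 - \left(-6 + l - h\right) = 3 + \left(6 + h - l\right) = 9 + h - l$)
$c{\left(10,4 \right)} \left(-40\right) - 140 = \left(9 + 4 - 10\right) \left(-40\right) - 140 = 3 \left(-40\right) - 140 = -120 - 140 = -260$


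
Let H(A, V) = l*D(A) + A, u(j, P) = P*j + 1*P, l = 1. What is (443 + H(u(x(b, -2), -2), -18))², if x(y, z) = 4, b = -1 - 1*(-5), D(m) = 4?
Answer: 190969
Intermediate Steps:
b = 4 (b = -1 + 5 = 4)
u(j, P) = P + P*j (u(j, P) = P*j + P = P + P*j)
H(A, V) = 4 + A (H(A, V) = 1*4 + A = 4 + A)
(443 + H(u(x(b, -2), -2), -18))² = (443 + (4 - 2*(1 + 4)))² = (443 + (4 - 2*5))² = (443 + (4 - 10))² = (443 - 6)² = 437² = 190969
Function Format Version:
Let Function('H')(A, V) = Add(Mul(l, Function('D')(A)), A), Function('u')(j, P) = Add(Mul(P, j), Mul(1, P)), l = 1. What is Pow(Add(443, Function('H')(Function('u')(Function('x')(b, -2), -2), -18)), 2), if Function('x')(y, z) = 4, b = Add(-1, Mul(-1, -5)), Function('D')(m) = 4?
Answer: 190969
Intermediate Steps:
b = 4 (b = Add(-1, 5) = 4)
Function('u')(j, P) = Add(P, Mul(P, j)) (Function('u')(j, P) = Add(Mul(P, j), P) = Add(P, Mul(P, j)))
Function('H')(A, V) = Add(4, A) (Function('H')(A, V) = Add(Mul(1, 4), A) = Add(4, A))
Pow(Add(443, Function('H')(Function('u')(Function('x')(b, -2), -2), -18)), 2) = Pow(Add(443, Add(4, Mul(-2, Add(1, 4)))), 2) = Pow(Add(443, Add(4, Mul(-2, 5))), 2) = Pow(Add(443, Add(4, -10)), 2) = Pow(Add(443, -6), 2) = Pow(437, 2) = 190969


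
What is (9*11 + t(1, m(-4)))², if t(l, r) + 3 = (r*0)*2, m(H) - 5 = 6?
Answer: 9216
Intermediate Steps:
m(H) = 11 (m(H) = 5 + 6 = 11)
t(l, r) = -3 (t(l, r) = -3 + (r*0)*2 = -3 + 0*2 = -3 + 0 = -3)
(9*11 + t(1, m(-4)))² = (9*11 - 3)² = (99 - 3)² = 96² = 9216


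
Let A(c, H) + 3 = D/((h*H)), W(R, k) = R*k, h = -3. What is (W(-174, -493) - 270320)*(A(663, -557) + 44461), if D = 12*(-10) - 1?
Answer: -13709179835986/1671 ≈ -8.2042e+9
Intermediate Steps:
D = -121 (D = -120 - 1 = -121)
A(c, H) = -3 + 121/(3*H) (A(c, H) = -3 - 121*(-1/(3*H)) = -3 - (-121)/(3*H) = -3 + 121/(3*H))
(W(-174, -493) - 270320)*(A(663, -557) + 44461) = (-174*(-493) - 270320)*((-3 + (121/3)/(-557)) + 44461) = (85782 - 270320)*((-3 + (121/3)*(-1/557)) + 44461) = -184538*((-3 - 121/1671) + 44461) = -184538*(-5134/1671 + 44461) = -184538*74289197/1671 = -13709179835986/1671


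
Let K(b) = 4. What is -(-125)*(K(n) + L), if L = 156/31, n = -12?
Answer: 35000/31 ≈ 1129.0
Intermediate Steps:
L = 156/31 (L = 156*(1/31) = 156/31 ≈ 5.0323)
-(-125)*(K(n) + L) = -(-125)*(4 + 156/31) = -(-125)*280/31 = -1*(-35000/31) = 35000/31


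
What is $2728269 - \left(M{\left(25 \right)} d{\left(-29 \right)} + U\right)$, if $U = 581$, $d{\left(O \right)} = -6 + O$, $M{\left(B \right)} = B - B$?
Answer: $2727688$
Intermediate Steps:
$M{\left(B \right)} = 0$
$2728269 - \left(M{\left(25 \right)} d{\left(-29 \right)} + U\right) = 2728269 - \left(0 \left(-6 - 29\right) + 581\right) = 2728269 - \left(0 \left(-35\right) + 581\right) = 2728269 - \left(0 + 581\right) = 2728269 - 581 = 2727688$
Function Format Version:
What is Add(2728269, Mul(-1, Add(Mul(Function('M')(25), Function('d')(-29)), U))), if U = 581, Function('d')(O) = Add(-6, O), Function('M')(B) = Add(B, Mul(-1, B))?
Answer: 2727688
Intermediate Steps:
Function('M')(B) = 0
Add(2728269, Mul(-1, Add(Mul(Function('M')(25), Function('d')(-29)), U))) = Add(2728269, Mul(-1, Add(Mul(0, Add(-6, -29)), 581))) = Add(2728269, Mul(-1, Add(Mul(0, -35), 581))) = Add(2728269, Mul(-1, Add(0, 581))) = Add(2728269, Mul(-1, 581)) = Add(2728269, -581) = 2727688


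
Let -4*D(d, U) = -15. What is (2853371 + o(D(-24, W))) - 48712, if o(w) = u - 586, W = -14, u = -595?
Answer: 2803478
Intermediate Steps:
D(d, U) = 15/4 (D(d, U) = -¼*(-15) = 15/4)
o(w) = -1181 (o(w) = -595 - 586 = -1181)
(2853371 + o(D(-24, W))) - 48712 = (2853371 - 1181) - 48712 = 2852190 - 48712 = 2803478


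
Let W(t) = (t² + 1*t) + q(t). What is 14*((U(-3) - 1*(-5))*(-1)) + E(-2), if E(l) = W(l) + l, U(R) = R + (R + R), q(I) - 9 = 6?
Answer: 71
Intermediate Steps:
q(I) = 15 (q(I) = 9 + 6 = 15)
U(R) = 3*R (U(R) = R + 2*R = 3*R)
W(t) = 15 + t + t² (W(t) = (t² + 1*t) + 15 = (t² + t) + 15 = (t + t²) + 15 = 15 + t + t²)
E(l) = 15 + l² + 2*l (E(l) = (15 + l + l²) + l = 15 + l² + 2*l)
14*((U(-3) - 1*(-5))*(-1)) + E(-2) = 14*((3*(-3) - 1*(-5))*(-1)) + (15 + (-2)² + 2*(-2)) = 14*((-9 + 5)*(-1)) + (15 + 4 - 4) = 14*(-4*(-1)) + 15 = 14*4 + 15 = 56 + 15 = 71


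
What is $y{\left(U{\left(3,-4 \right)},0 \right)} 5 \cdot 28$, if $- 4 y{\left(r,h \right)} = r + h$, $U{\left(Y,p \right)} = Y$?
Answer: $-105$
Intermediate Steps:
$y{\left(r,h \right)} = - \frac{h}{4} - \frac{r}{4}$ ($y{\left(r,h \right)} = - \frac{r + h}{4} = - \frac{h + r}{4} = - \frac{h}{4} - \frac{r}{4}$)
$y{\left(U{\left(3,-4 \right)},0 \right)} 5 \cdot 28 = \left(\left(- \frac{1}{4}\right) 0 - \frac{3}{4}\right) 5 \cdot 28 = \left(0 - \frac{3}{4}\right) 5 \cdot 28 = \left(- \frac{3}{4}\right) 5 \cdot 28 = \left(- \frac{15}{4}\right) 28 = -105$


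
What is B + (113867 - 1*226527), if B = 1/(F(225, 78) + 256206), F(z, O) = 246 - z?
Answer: -28866533819/256227 ≈ -1.1266e+5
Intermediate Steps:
B = 1/256227 (B = 1/((246 - 1*225) + 256206) = 1/((246 - 225) + 256206) = 1/(21 + 256206) = 1/256227 ≈ 3.9028e-6)
B + (113867 - 1*226527) = 1/256227 + (113867 - 1*226527) = 1/256227 + (113867 - 226527) = 1/256227 - 112660 = -28866533819/256227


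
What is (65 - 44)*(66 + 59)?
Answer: 2625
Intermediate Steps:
(65 - 44)*(66 + 59) = 21*125 = 2625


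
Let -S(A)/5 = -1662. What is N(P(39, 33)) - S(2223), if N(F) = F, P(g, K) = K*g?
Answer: -7023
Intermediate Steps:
S(A) = 8310 (S(A) = -5*(-1662) = 8310)
N(P(39, 33)) - S(2223) = 33*39 - 1*8310 = 1287 - 8310 = -7023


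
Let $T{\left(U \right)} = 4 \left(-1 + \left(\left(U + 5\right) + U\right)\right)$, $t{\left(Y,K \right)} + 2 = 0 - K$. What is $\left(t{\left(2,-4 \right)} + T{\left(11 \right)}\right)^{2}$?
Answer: $11236$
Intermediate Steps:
$t{\left(Y,K \right)} = -2 - K$ ($t{\left(Y,K \right)} = -2 + \left(0 - K\right) = -2 - K$)
$T{\left(U \right)} = 16 + 8 U$ ($T{\left(U \right)} = 4 \left(-1 + \left(\left(5 + U\right) + U\right)\right) = 4 \left(-1 + \left(5 + 2 U\right)\right) = 4 \left(4 + 2 U\right) = 16 + 8 U$)
$\left(t{\left(2,-4 \right)} + T{\left(11 \right)}\right)^{2} = \left(\left(-2 - -4\right) + \left(16 + 8 \cdot 11\right)\right)^{2} = \left(\left(-2 + 4\right) + \left(16 + 88\right)\right)^{2} = \left(2 + 104\right)^{2} = 106^{2} = 11236$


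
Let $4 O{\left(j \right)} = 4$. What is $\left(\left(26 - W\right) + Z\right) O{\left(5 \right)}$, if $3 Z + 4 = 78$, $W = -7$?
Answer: $\frac{173}{3} \approx 57.667$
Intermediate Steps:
$O{\left(j \right)} = 1$ ($O{\left(j \right)} = \frac{1}{4} \cdot 4 = 1$)
$Z = \frac{74}{3}$ ($Z = - \frac{4}{3} + \frac{1}{3} \cdot 78 = - \frac{4}{3} + 26 = \frac{74}{3} \approx 24.667$)
$\left(\left(26 - W\right) + Z\right) O{\left(5 \right)} = \left(\left(26 - -7\right) + \frac{74}{3}\right) 1 = \left(\left(26 + 7\right) + \frac{74}{3}\right) 1 = \left(33 + \frac{74}{3}\right) 1 = \frac{173}{3} \cdot 1 = \frac{173}{3}$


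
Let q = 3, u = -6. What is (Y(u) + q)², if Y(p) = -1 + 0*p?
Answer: 4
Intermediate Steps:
Y(p) = -1 (Y(p) = -1 + 0 = -1)
(Y(u) + q)² = (-1 + 3)² = 2² = 4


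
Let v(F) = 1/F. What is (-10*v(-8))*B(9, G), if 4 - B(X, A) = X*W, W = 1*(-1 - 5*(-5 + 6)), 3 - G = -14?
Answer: 145/2 ≈ 72.500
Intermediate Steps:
G = 17 (G = 3 - 1*(-14) = 3 + 14 = 17)
W = -6 (W = 1*(-1 - 5*1) = 1*(-1 - 5) = 1*(-6) = -6)
B(X, A) = 4 + 6*X (B(X, A) = 4 - X*(-6) = 4 - (-6)*X = 4 + 6*X)
(-10*v(-8))*B(9, G) = (-10/(-8))*(4 + 6*9) = (-10*(-1/8))*(4 + 54) = (5/4)*58 = 145/2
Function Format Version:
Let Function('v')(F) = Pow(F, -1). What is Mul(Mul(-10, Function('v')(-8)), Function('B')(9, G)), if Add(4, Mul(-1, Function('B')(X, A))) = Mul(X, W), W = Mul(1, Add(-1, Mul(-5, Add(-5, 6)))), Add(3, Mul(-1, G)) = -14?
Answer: Rational(145, 2) ≈ 72.500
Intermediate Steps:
G = 17 (G = Add(3, Mul(-1, -14)) = Add(3, 14) = 17)
W = -6 (W = Mul(1, Add(-1, Mul(-5, 1))) = Mul(1, Add(-1, -5)) = Mul(1, -6) = -6)
Function('B')(X, A) = Add(4, Mul(6, X)) (Function('B')(X, A) = Add(4, Mul(-1, Mul(X, -6))) = Add(4, Mul(-1, Mul(-6, X))) = Add(4, Mul(6, X)))
Mul(Mul(-10, Function('v')(-8)), Function('B')(9, G)) = Mul(Mul(-10, Pow(-8, -1)), Add(4, Mul(6, 9))) = Mul(Mul(-10, Rational(-1, 8)), Add(4, 54)) = Mul(Rational(5, 4), 58) = Rational(145, 2)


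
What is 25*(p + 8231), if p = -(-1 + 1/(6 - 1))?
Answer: 205795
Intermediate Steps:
p = 4/5 (p = -(-1 + 1/5) = -1*(-4/5) = 4/5 ≈ 0.80000)
25*(p + 8231) = 25*(4/5 + 8231) = 25*(41159/5) = 205795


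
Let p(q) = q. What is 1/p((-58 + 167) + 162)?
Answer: 1/271 ≈ 0.0036900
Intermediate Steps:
1/p((-58 + 167) + 162) = 1/((-58 + 167) + 162) = 1/(109 + 162) = 1/271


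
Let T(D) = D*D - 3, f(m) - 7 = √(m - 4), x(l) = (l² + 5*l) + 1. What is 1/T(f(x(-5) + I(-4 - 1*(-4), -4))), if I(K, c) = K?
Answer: -I/(-43*I + 14*√3) ≈ 0.017645 - 0.0099502*I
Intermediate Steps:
x(l) = 1 + l² + 5*l
f(m) = 7 + √(-4 + m) (f(m) = 7 + √(m - 4) = 7 + √(-4 + m))
T(D) = -3 + D² (T(D) = D² - 3 = -3 + D²)
1/T(f(x(-5) + I(-4 - 1*(-4), -4))) = 1/(-3 + (7 + √(-4 + ((1 + (-5)² + 5*(-5)) + (-4 - 1*(-4)))))²) = 1/(-3 + (7 + √(-4 + ((1 + 25 - 25) + (-4 + 4))))²) = 1/(-3 + (7 + √(-4 + (1 + 0)))²) = 1/(-3 + (7 + √(-4 + 1))²) = 1/(-3 + (7 + √(-3))²) = 1/(-3 + (7 + I*√3)²)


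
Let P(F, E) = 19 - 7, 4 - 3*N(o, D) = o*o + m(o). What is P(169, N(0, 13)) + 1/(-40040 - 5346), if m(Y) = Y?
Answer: 544631/45386 ≈ 12.000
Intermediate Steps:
N(o, D) = 4/3 - o/3 - o²/3 (N(o, D) = 4/3 - (o*o + o)/3 = 4/3 - (o² + o)/3 = 4/3 - (o + o²)/3 = 4/3 + (-o/3 - o²/3) = 4/3 - o/3 - o²/3)
P(F, E) = 12
P(169, N(0, 13)) + 1/(-40040 - 5346) = 12 + 1/(-40040 - 5346) = 12 + 1/(-45386) = 12 - 1/45386 = 544631/45386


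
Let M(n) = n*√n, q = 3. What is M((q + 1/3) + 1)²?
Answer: 2197/27 ≈ 81.370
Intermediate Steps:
M(n) = n^(3/2)
M((q + 1/3) + 1)² = (((3 + 1/3) + 1)^(3/2))² = (((3 + ⅓) + 1)^(3/2))² = ((10/3 + 1)^(3/2))² = ((13/3)^(3/2))² = (13*√39/9)² = 2197/27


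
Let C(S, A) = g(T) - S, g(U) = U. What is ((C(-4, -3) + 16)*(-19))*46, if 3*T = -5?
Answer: -48070/3 ≈ -16023.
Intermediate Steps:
T = -5/3 (T = (⅓)*(-5) = -5/3 ≈ -1.6667)
C(S, A) = -5/3 - S
((C(-4, -3) + 16)*(-19))*46 = (((-5/3 - 1*(-4)) + 16)*(-19))*46 = (((-5/3 + 4) + 16)*(-19))*46 = ((7/3 + 16)*(-19))*46 = ((55/3)*(-19))*46 = -1045/3*46 = -48070/3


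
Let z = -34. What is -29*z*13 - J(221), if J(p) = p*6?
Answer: 11492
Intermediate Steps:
J(p) = 6*p
-29*z*13 - J(221) = -29*(-34)*13 - 6*221 = 986*13 - 1*1326 = 12818 - 1326 = 11492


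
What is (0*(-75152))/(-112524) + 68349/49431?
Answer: 22783/16477 ≈ 1.3827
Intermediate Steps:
(0*(-75152))/(-112524) + 68349/49431 = 0*(-1/112524) + 68349*(1/49431) = 0 + 22783/16477 = 22783/16477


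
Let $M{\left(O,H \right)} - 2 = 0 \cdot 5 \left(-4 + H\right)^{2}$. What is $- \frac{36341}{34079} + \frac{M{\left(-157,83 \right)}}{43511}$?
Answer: $- \frac{1581165093}{1482811369} \approx -1.0663$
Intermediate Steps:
$M{\left(O,H \right)} = 2$ ($M{\left(O,H \right)} = 2 + 0 \cdot 5 \left(-4 + H\right)^{2} = 2 + 0 \left(-4 + H\right)^{2} = 2 + 0 = 2$)
$- \frac{36341}{34079} + \frac{M{\left(-157,83 \right)}}{43511} = - \frac{36341}{34079} + \frac{2}{43511} = - \frac{1581165093}{1482811369}$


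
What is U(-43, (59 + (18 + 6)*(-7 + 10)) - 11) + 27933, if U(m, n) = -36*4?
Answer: 27789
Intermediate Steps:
U(m, n) = -144
U(-43, (59 + (18 + 6)*(-7 + 10)) - 11) + 27933 = -144 + 27933 = 27789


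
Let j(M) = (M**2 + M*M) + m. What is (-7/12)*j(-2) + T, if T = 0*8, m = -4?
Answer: -7/3 ≈ -2.3333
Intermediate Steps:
T = 0
j(M) = -4 + 2*M**2 (j(M) = (M**2 + M*M) - 4 = (M**2 + M**2) - 4 = 2*M**2 - 4 = -4 + 2*M**2)
(-7/12)*j(-2) + T = (-7/12)*(-4 + 2*(-2)**2) + 0 = (-7*1/12)*(-4 + 2*4) + 0 = -7*(-4 + 8)/12 + 0 = -7/12*4 + 0 = -7/3 + 0 = -7/3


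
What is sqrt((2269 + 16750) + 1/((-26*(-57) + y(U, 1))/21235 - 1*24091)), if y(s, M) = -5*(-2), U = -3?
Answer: 2*sqrt(1244340793165263787419)/511570893 ≈ 137.91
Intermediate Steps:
y(s, M) = 10
sqrt((2269 + 16750) + 1/((-26*(-57) + y(U, 1))/21235 - 1*24091)) = sqrt((2269 + 16750) + 1/((-26*(-57) + 10)/21235 - 1*24091)) = sqrt(19019 + 1/((1482 + 10)*(1/21235) - 24091)) = sqrt(19019 + 1/(1492*(1/21235) - 24091)) = sqrt(19019 + 1/(1492/21235 - 24091)) = sqrt(19019 + 1/(-511570893/21235)) = sqrt(19019 - 21235/511570893) = sqrt(9729566792732/511570893) = 2*sqrt(1244340793165263787419)/511570893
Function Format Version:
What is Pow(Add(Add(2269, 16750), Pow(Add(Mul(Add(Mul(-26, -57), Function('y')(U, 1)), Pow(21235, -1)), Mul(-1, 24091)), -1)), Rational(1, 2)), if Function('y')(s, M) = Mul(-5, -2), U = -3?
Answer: Mul(Rational(2, 511570893), Pow(1244340793165263787419, Rational(1, 2))) ≈ 137.91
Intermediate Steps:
Function('y')(s, M) = 10
Pow(Add(Add(2269, 16750), Pow(Add(Mul(Add(Mul(-26, -57), Function('y')(U, 1)), Pow(21235, -1)), Mul(-1, 24091)), -1)), Rational(1, 2)) = Pow(Add(Add(2269, 16750), Pow(Add(Mul(Add(Mul(-26, -57), 10), Pow(21235, -1)), Mul(-1, 24091)), -1)), Rational(1, 2)) = Pow(Add(19019, Pow(Add(Mul(Add(1482, 10), Rational(1, 21235)), -24091), -1)), Rational(1, 2)) = Pow(Add(19019, Pow(Add(Mul(1492, Rational(1, 21235)), -24091), -1)), Rational(1, 2)) = Pow(Add(19019, Pow(Add(Rational(1492, 21235), -24091), -1)), Rational(1, 2)) = Pow(Add(19019, Pow(Rational(-511570893, 21235), -1)), Rational(1, 2)) = Pow(Add(19019, Rational(-21235, 511570893)), Rational(1, 2)) = Pow(Rational(9729566792732, 511570893), Rational(1, 2)) = Mul(Rational(2, 511570893), Pow(1244340793165263787419, Rational(1, 2)))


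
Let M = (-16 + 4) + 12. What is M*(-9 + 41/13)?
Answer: 0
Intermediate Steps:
M = 0 (M = -12 + 12 = 0)
M*(-9 + 41/13) = 0*(-9 + 41/13) = 0*(-76/13) = 0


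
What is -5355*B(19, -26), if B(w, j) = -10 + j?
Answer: 192780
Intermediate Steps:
-5355*B(19, -26) = -5355*(-10 - 26) = -5355*(-36) = 192780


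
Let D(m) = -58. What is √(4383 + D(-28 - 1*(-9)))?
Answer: 5*√173 ≈ 65.765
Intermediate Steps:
√(4383 + D(-28 - 1*(-9))) = √(4383 - 58) = √4325 = 5*√173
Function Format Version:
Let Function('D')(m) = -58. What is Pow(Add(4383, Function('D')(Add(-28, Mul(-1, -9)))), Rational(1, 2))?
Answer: Mul(5, Pow(173, Rational(1, 2))) ≈ 65.765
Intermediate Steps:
Pow(Add(4383, Function('D')(Add(-28, Mul(-1, -9)))), Rational(1, 2)) = Pow(Add(4383, -58), Rational(1, 2)) = Pow(4325, Rational(1, 2)) = Mul(5, Pow(173, Rational(1, 2)))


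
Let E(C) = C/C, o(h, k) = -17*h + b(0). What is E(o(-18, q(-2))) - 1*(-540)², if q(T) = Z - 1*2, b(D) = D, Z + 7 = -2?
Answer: -291599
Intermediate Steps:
Z = -9 (Z = -7 - 2 = -9)
q(T) = -11 (q(T) = -9 - 1*2 = -9 - 2 = -11)
o(h, k) = -17*h (o(h, k) = -17*h + 0 = -17*h)
E(C) = 1
E(o(-18, q(-2))) - 1*(-540)² = 1 - 1*(-540)² = 1 - 1*291600 = 1 - 291600 = -291599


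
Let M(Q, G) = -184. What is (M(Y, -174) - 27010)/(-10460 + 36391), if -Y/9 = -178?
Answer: -27194/25931 ≈ -1.0487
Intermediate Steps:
Y = 1602 (Y = -9*(-178) = 1602)
(M(Y, -174) - 27010)/(-10460 + 36391) = (-184 - 27010)/(-10460 + 36391) = -27194/25931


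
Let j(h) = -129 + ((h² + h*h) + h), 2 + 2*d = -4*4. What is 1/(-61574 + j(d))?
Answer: -1/61550 ≈ -1.6247e-5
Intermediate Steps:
d = -9 (d = -1 + (-4*4)/2 = -1 + (½)*(-16) = -1 - 8 = -9)
j(h) = -129 + h + 2*h² (j(h) = -129 + ((h² + h²) + h) = -129 + (2*h² + h) = -129 + (h + 2*h²) = -129 + h + 2*h²)
1/(-61574 + j(d)) = 1/(-61574 + (-129 - 9 + 2*(-9)²)) = 1/(-61574 + (-129 - 9 + 2*81)) = 1/(-61574 + (-129 - 9 + 162)) = 1/(-61574 + 24) = 1/(-61550) = -1/61550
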